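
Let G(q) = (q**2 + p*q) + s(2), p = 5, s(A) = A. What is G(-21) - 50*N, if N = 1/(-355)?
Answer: 24008/71 ≈ 338.14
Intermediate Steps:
N = -1/355 ≈ -0.0028169
G(q) = 2 + q**2 + 5*q (G(q) = (q**2 + 5*q) + 2 = 2 + q**2 + 5*q)
G(-21) - 50*N = (2 + (-21)**2 + 5*(-21)) - 50*(-1/355) = (2 + 441 - 105) + 10/71 = 338 + 10/71 = 24008/71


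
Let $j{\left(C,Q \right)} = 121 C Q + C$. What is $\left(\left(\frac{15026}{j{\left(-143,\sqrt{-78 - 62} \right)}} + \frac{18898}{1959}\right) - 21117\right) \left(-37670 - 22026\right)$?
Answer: $\frac{1686518775963780976}{1338480873} - \frac{1517986624 i \sqrt{35}}{2049741} \approx 1.26 \cdot 10^{9} - 4381.3 i$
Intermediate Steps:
$j{\left(C,Q \right)} = C + 121 C Q$ ($j{\left(C,Q \right)} = 121 C Q + C = C + 121 C Q$)
$\left(\left(\frac{15026}{j{\left(-143,\sqrt{-78 - 62} \right)}} + \frac{18898}{1959}\right) - 21117\right) \left(-37670 - 22026\right) = \left(\left(\frac{15026}{\left(-143\right) \left(1 + 121 \sqrt{-78 - 62}\right)} + \frac{18898}{1959}\right) - 21117\right) \left(-37670 - 22026\right) = \left(\left(\frac{15026}{\left(-143\right) \left(1 + 121 \sqrt{-140}\right)} + 18898 \cdot \frac{1}{1959}\right) - 21117\right) \left(-59696\right) = \left(\left(\frac{15026}{\left(-143\right) \left(1 + 121 \cdot 2 i \sqrt{35}\right)} + \frac{18898}{1959}\right) - 21117\right) \left(-59696\right) = \left(\left(\frac{15026}{\left(-143\right) \left(1 + 242 i \sqrt{35}\right)} + \frac{18898}{1959}\right) - 21117\right) \left(-59696\right) = \left(\left(\frac{15026}{-143 - 34606 i \sqrt{35}} + \frac{18898}{1959}\right) - 21117\right) \left(-59696\right) = \left(\left(\frac{18898}{1959} + \frac{15026}{-143 - 34606 i \sqrt{35}}\right) - 21117\right) \left(-59696\right) = \left(- \frac{41349305}{1959} + \frac{15026}{-143 - 34606 i \sqrt{35}}\right) \left(-59696\right) = \frac{2468388111280}{1959} - \frac{896992096}{-143 - 34606 i \sqrt{35}}$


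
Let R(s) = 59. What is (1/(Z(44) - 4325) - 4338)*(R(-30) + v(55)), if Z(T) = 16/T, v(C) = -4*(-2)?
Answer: -13826321603/47571 ≈ -2.9065e+5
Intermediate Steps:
v(C) = 8
(1/(Z(44) - 4325) - 4338)*(R(-30) + v(55)) = (1/(16/44 - 4325) - 4338)*(59 + 8) = (1/(16*(1/44) - 4325) - 4338)*67 = (1/(4/11 - 4325) - 4338)*67 = (1/(-47571/11) - 4338)*67 = (-11/47571 - 4338)*67 = -206363009/47571*67 = -13826321603/47571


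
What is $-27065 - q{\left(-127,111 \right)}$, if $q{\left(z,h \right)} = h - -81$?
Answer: $-27257$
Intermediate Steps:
$q{\left(z,h \right)} = 81 + h$ ($q{\left(z,h \right)} = h + 81 = 81 + h$)
$-27065 - q{\left(-127,111 \right)} = -27065 - \left(81 + 111\right) = -27065 - 192 = -27257$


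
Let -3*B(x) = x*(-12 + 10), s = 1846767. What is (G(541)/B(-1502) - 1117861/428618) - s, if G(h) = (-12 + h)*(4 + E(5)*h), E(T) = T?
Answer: -1189842514801781/643784236 ≈ -1.8482e+6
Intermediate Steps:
G(h) = (-12 + h)*(4 + 5*h)
B(x) = 2*x/3 (B(x) = -x*(-12 + 10)/3 = -x*(-2)/3 = -(-2)*x/3 = 2*x/3)
(G(541)/B(-1502) - 1117861/428618) - s = ((-48 - 56*541 + 5*541²)/(((⅔)*(-1502))) - 1117861/428618) - 1*1846767 = ((-48 - 30296 + 5*292681)/(-3004/3) - 1117861*1/428618) - 1846767 = ((-48 - 30296 + 1463405)*(-3/3004) - 1117861/428618) - 1846767 = (1433061*(-3/3004) - 1117861/428618) - 1846767 = (-4299183/3004 - 1117861/428618) - 1846767 = -923032636769/643784236 - 1846767 = -1189842514801781/643784236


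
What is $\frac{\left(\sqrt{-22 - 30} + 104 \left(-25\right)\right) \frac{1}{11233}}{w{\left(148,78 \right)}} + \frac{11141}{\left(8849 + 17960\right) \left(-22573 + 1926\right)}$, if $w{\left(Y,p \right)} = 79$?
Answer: $- \frac{1449052701187}{491202335048161} + \frac{2 i \sqrt{13}}{887407} \approx -0.00295 + 8.126 \cdot 10^{-6} i$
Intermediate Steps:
$\frac{\left(\sqrt{-22 - 30} + 104 \left(-25\right)\right) \frac{1}{11233}}{w{\left(148,78 \right)}} + \frac{11141}{\left(8849 + 17960\right) \left(-22573 + 1926\right)} = \frac{\left(\sqrt{-22 - 30} + 104 \left(-25\right)\right) \frac{1}{11233}}{79} + \frac{11141}{\left(8849 + 17960\right) \left(-22573 + 1926\right)} = \left(\sqrt{-52} - 2600\right) \frac{1}{11233} \cdot \frac{1}{79} + \frac{11141}{26809 \left(-20647\right)} = \left(2 i \sqrt{13} - 2600\right) \frac{1}{11233} \cdot \frac{1}{79} + \frac{11141}{-553525423} = \left(-2600 + 2 i \sqrt{13}\right) \frac{1}{11233} \cdot \frac{1}{79} + 11141 \left(- \frac{1}{553525423}\right) = \left(- \frac{2600}{11233} + \frac{2 i \sqrt{13}}{11233}\right) \frac{1}{79} - \frac{11141}{553525423} = \left(- \frac{2600}{887407} + \frac{2 i \sqrt{13}}{887407}\right) - \frac{11141}{553525423} = - \frac{1449052701187}{491202335048161} + \frac{2 i \sqrt{13}}{887407}$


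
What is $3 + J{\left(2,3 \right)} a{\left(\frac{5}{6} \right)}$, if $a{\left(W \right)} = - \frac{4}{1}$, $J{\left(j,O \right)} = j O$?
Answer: $-21$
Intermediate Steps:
$J{\left(j,O \right)} = O j$
$a{\left(W \right)} = -4$ ($a{\left(W \right)} = \left(-4\right) 1 = -4$)
$3 + J{\left(2,3 \right)} a{\left(\frac{5}{6} \right)} = 3 + 3 \cdot 2 \left(-4\right) = 3 + 6 \left(-4\right) = 3 - 24 = -21$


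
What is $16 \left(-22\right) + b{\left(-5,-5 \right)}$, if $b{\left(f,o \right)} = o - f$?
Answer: $-352$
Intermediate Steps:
$16 \left(-22\right) + b{\left(-5,-5 \right)} = 16 \left(-22\right) - 0 = -352 + \left(-5 + 5\right) = -352 + 0 = -352$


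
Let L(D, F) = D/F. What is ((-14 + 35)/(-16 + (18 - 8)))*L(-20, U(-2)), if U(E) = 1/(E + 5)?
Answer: 210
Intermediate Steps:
U(E) = 1/(5 + E)
((-14 + 35)/(-16 + (18 - 8)))*L(-20, U(-2)) = ((-14 + 35)/(-16 + (18 - 8)))*(-20/(1/(5 - 2))) = (21/(-16 + 10))*(-20/(1/3)) = (21/(-6))*(-20/⅓) = (21*(-⅙))*(-20*3) = -7/2*(-60) = 210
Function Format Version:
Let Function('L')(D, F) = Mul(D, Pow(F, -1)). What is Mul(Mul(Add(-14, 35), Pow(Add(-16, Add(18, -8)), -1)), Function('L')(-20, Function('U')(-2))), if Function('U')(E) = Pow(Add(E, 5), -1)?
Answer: 210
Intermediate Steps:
Function('U')(E) = Pow(Add(5, E), -1)
Mul(Mul(Add(-14, 35), Pow(Add(-16, Add(18, -8)), -1)), Function('L')(-20, Function('U')(-2))) = Mul(Mul(Add(-14, 35), Pow(Add(-16, Add(18, -8)), -1)), Mul(-20, Pow(Pow(Add(5, -2), -1), -1))) = Mul(Mul(21, Pow(Add(-16, 10), -1)), Mul(-20, Pow(Pow(3, -1), -1))) = Mul(Mul(21, Pow(-6, -1)), Mul(-20, Pow(Rational(1, 3), -1))) = Mul(Mul(21, Rational(-1, 6)), Mul(-20, 3)) = Mul(Rational(-7, 2), -60) = 210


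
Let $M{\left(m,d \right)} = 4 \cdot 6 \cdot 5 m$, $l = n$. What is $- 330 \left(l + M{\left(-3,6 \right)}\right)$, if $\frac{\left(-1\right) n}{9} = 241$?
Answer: $834570$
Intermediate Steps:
$n = -2169$ ($n = \left(-9\right) 241 = -2169$)
$l = -2169$
$M{\left(m,d \right)} = 120 m$ ($M{\left(m,d \right)} = 24 \cdot 5 m = 120 m$)
$- 330 \left(l + M{\left(-3,6 \right)}\right) = - 330 \left(-2169 + 120 \left(-3\right)\right) = - 330 \left(-2169 - 360\right) = \left(-330\right) \left(-2529\right) = 834570$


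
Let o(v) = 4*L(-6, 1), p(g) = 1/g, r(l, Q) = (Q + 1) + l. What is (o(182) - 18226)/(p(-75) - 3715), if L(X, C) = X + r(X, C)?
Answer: 684975/139313 ≈ 4.9168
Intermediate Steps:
r(l, Q) = 1 + Q + l (r(l, Q) = (1 + Q) + l = 1 + Q + l)
L(X, C) = 1 + C + 2*X (L(X, C) = X + (1 + C + X) = 1 + C + 2*X)
o(v) = -40 (o(v) = 4*(1 + 1 + 2*(-6)) = 4*(1 + 1 - 12) = 4*(-10) = -40)
(o(182) - 18226)/(p(-75) - 3715) = (-40 - 18226)/(1/(-75) - 3715) = -18266/(-1/75 - 3715) = -18266/(-278626/75) = -18266*(-75/278626) = 684975/139313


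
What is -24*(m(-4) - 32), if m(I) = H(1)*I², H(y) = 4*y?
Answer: -768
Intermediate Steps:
m(I) = 4*I² (m(I) = (4*1)*I² = 4*I²)
-24*(m(-4) - 32) = -24*(4*(-4)² - 32) = -24*(4*16 - 32) = -24*(64 - 32) = -24*32 = -768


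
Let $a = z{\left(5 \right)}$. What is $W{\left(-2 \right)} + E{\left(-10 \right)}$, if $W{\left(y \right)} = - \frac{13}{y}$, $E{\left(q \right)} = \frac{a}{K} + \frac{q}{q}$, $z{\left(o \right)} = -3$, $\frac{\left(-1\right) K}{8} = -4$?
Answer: $\frac{237}{32} \approx 7.4063$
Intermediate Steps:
$K = 32$ ($K = \left(-8\right) \left(-4\right) = 32$)
$a = -3$
$E{\left(q \right)} = \frac{29}{32}$ ($E{\left(q \right)} = - \frac{3}{32} + \frac{q}{q} = \left(-3\right) \frac{1}{32} + 1 = - \frac{3}{32} + 1 = \frac{29}{32}$)
$W{\left(-2 \right)} + E{\left(-10 \right)} = - \frac{13}{-2} + \frac{29}{32} = \left(-13\right) \left(- \frac{1}{2}\right) + \frac{29}{32} = \frac{13}{2} + \frac{29}{32} = \frac{237}{32}$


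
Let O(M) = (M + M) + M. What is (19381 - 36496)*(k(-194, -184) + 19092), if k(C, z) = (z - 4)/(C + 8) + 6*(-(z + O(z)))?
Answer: -12473058290/31 ≈ -4.0236e+8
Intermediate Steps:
O(M) = 3*M (O(M) = 2*M + M = 3*M)
k(C, z) = -24*z + (-4 + z)/(8 + C) (k(C, z) = (z - 4)/(C + 8) + 6*(-(z + 3*z)) = (-4 + z)/(8 + C) + 6*(-4*z) = (-4 + z)/(8 + C) - 24*z = -24*z + (-4 + z)/(8 + C))
(19381 - 36496)*(k(-194, -184) + 19092) = (19381 - 36496)*((-4 - 191*(-184) - 24*(-194)*(-184))/(8 - 194) + 19092) = -17115*((-4 + 35144 - 856704)/(-186) + 19092) = -17115*(-1/186*(-821564) + 19092) = -17115*(410782/93 + 19092) = -17115*2186338/93 = -12473058290/31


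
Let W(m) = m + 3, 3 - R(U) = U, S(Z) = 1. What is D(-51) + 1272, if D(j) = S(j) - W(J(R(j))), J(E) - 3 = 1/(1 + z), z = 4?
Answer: 6334/5 ≈ 1266.8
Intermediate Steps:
R(U) = 3 - U
J(E) = 16/5 (J(E) = 3 + 1/(1 + 4) = 3 + 1/5 = 16/5)
W(m) = 3 + m
D(j) = -26/5 (D(j) = 1 - (3 + 16/5) = 1 - 1*31/5 = 1 - 31/5 = -26/5)
D(-51) + 1272 = -26/5 + 1272 = 6334/5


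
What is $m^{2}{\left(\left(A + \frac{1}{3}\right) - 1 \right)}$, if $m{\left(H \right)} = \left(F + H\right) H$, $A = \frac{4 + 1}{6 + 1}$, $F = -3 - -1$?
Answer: $\frac{1681}{194481} \approx 0.0086435$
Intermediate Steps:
$F = -2$ ($F = -3 + 1 = -2$)
$A = \frac{5}{7} \approx 0.71429$
$m{\left(H \right)} = H \left(-2 + H\right)$ ($m{\left(H \right)} = \left(-2 + H\right) H = H \left(-2 + H\right)$)
$m^{2}{\left(\left(A + \frac{1}{3}\right) - 1 \right)} = \left(\left(\left(\frac{5}{7} + \frac{1}{3}\right) - 1\right) \left(-2 - \left(\frac{2}{7} - \frac{1}{3}\right)\right)\right)^{2} = \left(\left(\left(\frac{5}{7} + \frac{1}{3}\right) - 1\right) \left(-2 + \left(\left(\frac{5}{7} + \frac{1}{3}\right) - 1\right)\right)\right)^{2} = \left(\left(\frac{22}{21} - 1\right) \left(-2 + \left(\frac{22}{21} - 1\right)\right)\right)^{2} = \left(\frac{-2 + \frac{1}{21}}{21}\right)^{2} = \left(\frac{1}{21} \left(- \frac{41}{21}\right)\right)^{2} = \left(- \frac{41}{441}\right)^{2} = \frac{1681}{194481}$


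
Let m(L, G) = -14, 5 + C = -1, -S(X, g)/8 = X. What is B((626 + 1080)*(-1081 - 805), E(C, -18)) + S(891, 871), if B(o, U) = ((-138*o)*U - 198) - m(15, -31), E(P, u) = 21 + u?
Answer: 1332044312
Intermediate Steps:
S(X, g) = -8*X
C = -6 (C = -5 - 1 = -6)
B(o, U) = -184 - 138*U*o (B(o, U) = ((-138*o)*U - 198) - 1*(-14) = (-138*U*o - 198) + 14 = (-198 - 138*U*o) + 14 = -184 - 138*U*o)
B((626 + 1080)*(-1081 - 805), E(C, -18)) + S(891, 871) = (-184 - 138*(21 - 18)*(626 + 1080)*(-1081 - 805)) - 8*891 = (-184 - 138*3*1706*(-1886)) - 7128 = (-184 - 138*3*(-3217516)) - 7128 = (-184 + 1332051624) - 7128 = 1332051440 - 7128 = 1332044312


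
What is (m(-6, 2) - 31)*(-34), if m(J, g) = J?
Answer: 1258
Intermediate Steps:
(m(-6, 2) - 31)*(-34) = (-6 - 31)*(-34) = -37*(-34) = 1258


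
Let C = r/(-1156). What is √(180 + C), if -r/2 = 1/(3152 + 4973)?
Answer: √21978450026/11050 ≈ 13.416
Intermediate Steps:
r = -2/8125 (r = -2/(3152 + 4973) = -2/8125 ≈ -0.00024615)
C = 1/4696250 (C = -2/8125/(-1156) = -2/8125*(-1/1156) = 1/4696250 ≈ 2.1294e-7)
√(180 + C) = √(180 + 1/4696250) = √(845325001/4696250) = √21978450026/11050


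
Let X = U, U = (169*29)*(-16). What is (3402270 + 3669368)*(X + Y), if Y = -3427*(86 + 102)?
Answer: -5110616209496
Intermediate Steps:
U = -78416 (U = 4901*(-16) = -78416)
X = -78416
Y = -644276 (Y = -3427*188 = -644276)
(3402270 + 3669368)*(X + Y) = (3402270 + 3669368)*(-78416 - 644276) = 7071638*(-722692) = -5110616209496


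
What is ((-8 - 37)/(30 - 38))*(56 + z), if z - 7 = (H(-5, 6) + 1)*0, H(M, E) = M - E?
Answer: 2835/8 ≈ 354.38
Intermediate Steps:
z = 7 (z = 7 + ((-5 - 1*6) + 1)*0 = 7 + ((-5 - 6) + 1)*0 = 7 + (-11 + 1)*0 = 7 - 10*0 = 7 + 0 = 7)
((-8 - 37)/(30 - 38))*(56 + z) = ((-8 - 37)/(30 - 38))*(56 + 7) = -45/(-8)*63 = -45*(-1/8)*63 = (45/8)*63 = 2835/8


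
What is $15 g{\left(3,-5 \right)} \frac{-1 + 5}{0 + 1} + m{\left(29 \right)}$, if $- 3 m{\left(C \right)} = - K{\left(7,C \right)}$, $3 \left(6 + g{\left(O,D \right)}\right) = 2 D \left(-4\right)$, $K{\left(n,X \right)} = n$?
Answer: $\frac{1327}{3} \approx 442.33$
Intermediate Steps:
$g{\left(O,D \right)} = -6 - \frac{8 D}{3}$ ($g{\left(O,D \right)} = -6 + \frac{2 D \left(-4\right)}{3} = -6 + \frac{\left(-8\right) D}{3} = -6 - \frac{8 D}{3}$)
$m{\left(C \right)} = \frac{7}{3}$ ($m{\left(C \right)} = - \frac{\left(-1\right) 7}{3} = \left(- \frac{1}{3}\right) \left(-7\right) = \frac{7}{3}$)
$15 g{\left(3,-5 \right)} \frac{-1 + 5}{0 + 1} + m{\left(29 \right)} = 15 \left(-6 - - \frac{40}{3}\right) \frac{-1 + 5}{0 + 1} + \frac{7}{3} = 15 \left(-6 + \frac{40}{3}\right) \frac{4}{1} + \frac{7}{3} = 15 \cdot \frac{22}{3} \cdot 4 \cdot 1 + \frac{7}{3} = 110 \cdot 4 + \frac{7}{3} = 440 + \frac{7}{3} = \frac{1327}{3}$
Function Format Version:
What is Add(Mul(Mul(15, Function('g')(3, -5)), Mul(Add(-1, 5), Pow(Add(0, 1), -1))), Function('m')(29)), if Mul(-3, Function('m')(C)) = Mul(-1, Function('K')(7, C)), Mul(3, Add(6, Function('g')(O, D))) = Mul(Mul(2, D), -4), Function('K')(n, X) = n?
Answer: Rational(1327, 3) ≈ 442.33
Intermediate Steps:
Function('g')(O, D) = Add(-6, Mul(Rational(-8, 3), D)) (Function('g')(O, D) = Add(-6, Mul(Rational(1, 3), Mul(Mul(2, D), -4))) = Add(-6, Mul(Rational(1, 3), Mul(-8, D))) = Add(-6, Mul(Rational(-8, 3), D)))
Function('m')(C) = Rational(7, 3) (Function('m')(C) = Mul(Rational(-1, 3), Mul(-1, 7)) = Mul(Rational(-1, 3), -7) = Rational(7, 3))
Add(Mul(Mul(15, Function('g')(3, -5)), Mul(Add(-1, 5), Pow(Add(0, 1), -1))), Function('m')(29)) = Add(Mul(Mul(15, Add(-6, Mul(Rational(-8, 3), -5))), Mul(Add(-1, 5), Pow(Add(0, 1), -1))), Rational(7, 3)) = Add(Mul(Mul(15, Add(-6, Rational(40, 3))), Mul(4, Pow(1, -1))), Rational(7, 3)) = Add(Mul(Mul(15, Rational(22, 3)), Mul(4, 1)), Rational(7, 3)) = Add(Mul(110, 4), Rational(7, 3)) = Add(440, Rational(7, 3)) = Rational(1327, 3)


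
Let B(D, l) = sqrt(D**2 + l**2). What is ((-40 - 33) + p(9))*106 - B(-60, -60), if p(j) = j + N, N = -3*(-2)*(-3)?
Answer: -8692 - 60*sqrt(2) ≈ -8776.9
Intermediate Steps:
N = -18 (N = 6*(-3) = -18)
p(j) = -18 + j (p(j) = j - 18 = -18 + j)
((-40 - 33) + p(9))*106 - B(-60, -60) = ((-40 - 33) + (-18 + 9))*106 - sqrt((-60)**2 + (-60)**2) = (-73 - 9)*106 - sqrt(3600 + 3600) = -82*106 - sqrt(7200) = -8692 - 60*sqrt(2)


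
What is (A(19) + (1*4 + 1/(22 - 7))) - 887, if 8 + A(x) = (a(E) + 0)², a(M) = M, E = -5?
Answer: -12989/15 ≈ -865.93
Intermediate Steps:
A(x) = 17 (A(x) = -8 + (-5 + 0)² = -8 + (-5)² = -8 + 25 = 17)
(A(19) + (1*4 + 1/(22 - 7))) - 887 = (17 + (1*4 + 1/(22 - 7))) - 887 = (17 + (4 + 1/15)) - 887 = (17 + 61/15) - 887 = 316/15 - 887 = -12989/15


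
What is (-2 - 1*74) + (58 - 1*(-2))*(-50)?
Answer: -3076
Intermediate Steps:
(-2 - 1*74) + (58 - 1*(-2))*(-50) = (-2 - 74) + (58 + 2)*(-50) = -76 + 60*(-50) = -76 - 3000 = -3076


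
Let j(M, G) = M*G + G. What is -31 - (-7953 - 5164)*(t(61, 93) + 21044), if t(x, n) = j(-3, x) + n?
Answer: 275653724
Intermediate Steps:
j(M, G) = G + G*M (j(M, G) = G*M + G = G + G*M)
t(x, n) = n - 2*x (t(x, n) = x*(1 - 3) + n = x*(-2) + n = -2*x + n = n - 2*x)
-31 - (-7953 - 5164)*(t(61, 93) + 21044) = -31 - (-7953 - 5164)*((93 - 2*61) + 21044) = -31 - (-13117)*((93 - 122) + 21044) = -31 - (-13117)*(-29 + 21044) = -31 - (-13117)*21015 = -31 - 1*(-275653755) = -31 + 275653755 = 275653724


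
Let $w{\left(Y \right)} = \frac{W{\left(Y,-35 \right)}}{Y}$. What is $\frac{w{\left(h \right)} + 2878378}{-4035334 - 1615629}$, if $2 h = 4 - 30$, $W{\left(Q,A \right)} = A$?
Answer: $- \frac{37418949}{73462519} \approx -0.50936$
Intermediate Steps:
$h = -13$ ($h = \frac{4 - 30}{2} = \frac{1}{2} \left(-26\right) = -13$)
$w{\left(Y \right)} = - \frac{35}{Y}$
$\frac{w{\left(h \right)} + 2878378}{-4035334 - 1615629} = \frac{- \frac{35}{-13} + 2878378}{-4035334 - 1615629} = \frac{\left(-35\right) \left(- \frac{1}{13}\right) + 2878378}{-5650963} = \left(\frac{35}{13} + 2878378\right) \left(- \frac{1}{5650963}\right) = \frac{37418949}{13} \left(- \frac{1}{5650963}\right) = - \frac{37418949}{73462519}$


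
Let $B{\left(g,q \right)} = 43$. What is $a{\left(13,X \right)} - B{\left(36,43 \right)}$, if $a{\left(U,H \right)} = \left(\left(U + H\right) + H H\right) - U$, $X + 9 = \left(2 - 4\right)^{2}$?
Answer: $-23$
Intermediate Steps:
$X = -5$ ($X = -9 + \left(2 - 4\right)^{2} = -9 + \left(-2\right)^{2} = -9 + 4 = -5$)
$a{\left(U,H \right)} = H + H^{2}$ ($a{\left(U,H \right)} = \left(\left(H + U\right) + H^{2}\right) - U = \left(H + U + H^{2}\right) - U = H + H^{2}$)
$a{\left(13,X \right)} - B{\left(36,43 \right)} = - 5 \left(1 - 5\right) - 43 = \left(-5\right) \left(-4\right) - 43 = 20 - 43 = -23$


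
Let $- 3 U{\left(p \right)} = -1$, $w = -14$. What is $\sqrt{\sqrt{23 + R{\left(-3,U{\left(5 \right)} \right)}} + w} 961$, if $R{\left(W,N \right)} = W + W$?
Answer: $961 \sqrt{-14 + \sqrt{17}} \approx 3020.2 i$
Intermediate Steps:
$U{\left(p \right)} = \frac{1}{3}$ ($U{\left(p \right)} = \left(- \frac{1}{3}\right) \left(-1\right) = \frac{1}{3}$)
$R{\left(W,N \right)} = 2 W$
$\sqrt{\sqrt{23 + R{\left(-3,U{\left(5 \right)} \right)}} + w} 961 = \sqrt{\sqrt{23 + 2 \left(-3\right)} - 14} \cdot 961 = \sqrt{\sqrt{23 - 6} - 14} \cdot 961 = \sqrt{\sqrt{17} - 14} \cdot 961 = \sqrt{-14 + \sqrt{17}} \cdot 961 = 961 \sqrt{-14 + \sqrt{17}}$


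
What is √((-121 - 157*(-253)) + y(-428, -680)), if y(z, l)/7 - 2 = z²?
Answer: 3*√146878 ≈ 1149.7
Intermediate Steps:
y(z, l) = 14 + 7*z²
√((-121 - 157*(-253)) + y(-428, -680)) = √((-121 - 157*(-253)) + (14 + 7*(-428)²)) = √((-121 + 39721) + (14 + 7*183184)) = √(39600 + (14 + 1282288)) = √(39600 + 1282302) = √1321902 = 3*√146878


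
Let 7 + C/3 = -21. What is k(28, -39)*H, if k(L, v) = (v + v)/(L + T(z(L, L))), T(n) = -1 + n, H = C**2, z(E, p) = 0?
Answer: -20384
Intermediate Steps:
C = -84 (C = -21 + 3*(-21) = -21 - 63 = -84)
H = 7056 (H = (-84)**2 = 7056)
k(L, v) = 2*v/(-1 + L) (k(L, v) = (v + v)/(L + (-1 + 0)) = (2*v)/(L - 1) = (2*v)/(-1 + L) = 2*v/(-1 + L))
k(28, -39)*H = (2*(-39)/(-1 + 28))*7056 = (2*(-39)/27)*7056 = (2*(-39)*(1/27))*7056 = -26/9*7056 = -20384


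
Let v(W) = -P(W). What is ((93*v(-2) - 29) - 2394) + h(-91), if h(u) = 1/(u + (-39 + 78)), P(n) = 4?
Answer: -145341/52 ≈ -2795.0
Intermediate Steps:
v(W) = -4 (v(W) = -1*4 = -4)
h(u) = 1/(39 + u) (h(u) = 1/(u + 39) = 1/(39 + u))
((93*v(-2) - 29) - 2394) + h(-91) = ((93*(-4) - 29) - 2394) + 1/(39 - 91) = ((-372 - 29) - 2394) + 1/(-52) = (-401 - 2394) - 1/52 = -2795 - 1/52 = -145341/52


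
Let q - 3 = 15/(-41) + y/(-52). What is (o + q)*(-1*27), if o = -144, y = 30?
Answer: 4085397/1066 ≈ 3832.5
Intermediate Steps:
q = 2193/1066 (q = 3 + (15/(-41) + 30/(-52)) = 3 + (15*(-1/41) + 30*(-1/52)) = 3 + (-15/41 - 15/26) = 3 - 1005/1066 = 2193/1066 ≈ 2.0572)
(o + q)*(-1*27) = (-144 + 2193/1066)*(-1*27) = -151311/1066*(-27) = 4085397/1066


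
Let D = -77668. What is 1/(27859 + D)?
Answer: -1/49809 ≈ -2.0077e-5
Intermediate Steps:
1/(27859 + D) = 1/(27859 - 77668) = 1/(-49809) = -1/49809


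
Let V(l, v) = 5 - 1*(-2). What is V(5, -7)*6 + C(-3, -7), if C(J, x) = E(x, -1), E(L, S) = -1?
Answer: 41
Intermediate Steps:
C(J, x) = -1
V(l, v) = 7 (V(l, v) = 5 + 2 = 7)
V(5, -7)*6 + C(-3, -7) = 7*6 - 1 = 42 - 1 = 41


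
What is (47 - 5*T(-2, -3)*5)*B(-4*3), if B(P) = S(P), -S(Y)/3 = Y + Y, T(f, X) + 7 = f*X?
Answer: 5184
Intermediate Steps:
T(f, X) = -7 + X*f (T(f, X) = -7 + f*X = -7 + X*f)
S(Y) = -6*Y (S(Y) = -3*(Y + Y) = -6*Y)
B(P) = -6*P
(47 - 5*T(-2, -3)*5)*B(-4*3) = (47 - 5*(-7 - 3*(-2))*5)*(-(-24)*3) = (47 - 5*(-7 + 6)*5)*(-6*(-12)) = (47 - 5*(-1)*5)*72 = (47 + 5*5)*72 = (47 + 25)*72 = 72*72 = 5184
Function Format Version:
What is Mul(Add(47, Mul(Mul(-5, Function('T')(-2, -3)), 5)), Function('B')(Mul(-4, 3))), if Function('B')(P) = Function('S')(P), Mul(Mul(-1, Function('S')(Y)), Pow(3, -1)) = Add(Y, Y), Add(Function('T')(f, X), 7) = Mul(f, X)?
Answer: 5184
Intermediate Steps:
Function('T')(f, X) = Add(-7, Mul(X, f)) (Function('T')(f, X) = Add(-7, Mul(f, X)) = Add(-7, Mul(X, f)))
Function('S')(Y) = Mul(-6, Y) (Function('S')(Y) = Mul(-3, Add(Y, Y)) = Mul(-3, Mul(2, Y)) = Mul(-6, Y))
Function('B')(P) = Mul(-6, P)
Mul(Add(47, Mul(Mul(-5, Function('T')(-2, -3)), 5)), Function('B')(Mul(-4, 3))) = Mul(Add(47, Mul(Mul(-5, Add(-7, Mul(-3, -2))), 5)), Mul(-6, Mul(-4, 3))) = Mul(Add(47, Mul(Mul(-5, Add(-7, 6)), 5)), Mul(-6, -12)) = Mul(Add(47, Mul(Mul(-5, -1), 5)), 72) = Mul(Add(47, Mul(5, 5)), 72) = Mul(Add(47, 25), 72) = Mul(72, 72) = 5184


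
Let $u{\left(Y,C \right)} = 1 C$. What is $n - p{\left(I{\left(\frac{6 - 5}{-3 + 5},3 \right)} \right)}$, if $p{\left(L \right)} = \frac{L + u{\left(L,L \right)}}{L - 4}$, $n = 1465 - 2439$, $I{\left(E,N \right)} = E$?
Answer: $- \frac{6816}{7} \approx -973.71$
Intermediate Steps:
$n = -974$ ($n = 1465 - 2439 = -974$)
$u{\left(Y,C \right)} = C$
$p{\left(L \right)} = \frac{2 L}{-4 + L}$ ($p{\left(L \right)} = \frac{L + L}{L - 4} = \frac{2 L}{-4 + L}$)
$n - p{\left(I{\left(\frac{6 - 5}{-3 + 5},3 \right)} \right)} = -974 - \frac{2 \frac{6 - 5}{-3 + 5}}{-4 + \frac{6 - 5}{-3 + 5}} = -974 - \frac{2 \cdot 1 \cdot \frac{1}{2}}{-4 + 1 \cdot \frac{1}{2}} = -974 - 2 \cdot \frac{1}{2} \frac{1}{-4 + \frac{1}{2}} = -974 - 2 \cdot \frac{1}{2} \frac{1}{- \frac{7}{2}} = -974 - 2 \cdot \frac{1}{2} \left(- \frac{2}{7}\right) = -974 - - \frac{2}{7} = -974 + \frac{2}{7} = - \frac{6816}{7}$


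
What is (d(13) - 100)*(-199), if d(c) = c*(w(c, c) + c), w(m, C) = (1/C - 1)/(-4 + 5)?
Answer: -11343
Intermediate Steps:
w(m, C) = -1 + 1/C (w(m, C) = (-1 + 1/C)/1 = (-1 + 1/C)*1 = -1 + 1/C)
d(c) = c*(c + (1 - c)/c) (d(c) = c*((1 - c)/c + c) = c*(c + (1 - c)/c))
(d(13) - 100)*(-199) = ((1 + 13² - 1*13) - 100)*(-199) = ((1 + 169 - 13) - 100)*(-199) = (157 - 100)*(-199) = 57*(-199) = -11343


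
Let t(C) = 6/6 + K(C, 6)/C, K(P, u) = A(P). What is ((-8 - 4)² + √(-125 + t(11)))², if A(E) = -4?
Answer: 226728/11 + 1728*I*√418/11 ≈ 20612.0 + 3211.7*I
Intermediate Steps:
K(P, u) = -4
t(C) = 1 - 4/C (t(C) = 6/6 - 4/C = 6*(⅙) - 4/C = 1 - 4/C)
((-8 - 4)² + √(-125 + t(11)))² = ((-8 - 4)² + √(-125 + (-4 + 11)/11))² = ((-12)² + √(-125 + (1/11)*7))² = (144 + √(-125 + 7/11))² = (144 + √(-1368/11))² = (144 + 6*I*√418/11)²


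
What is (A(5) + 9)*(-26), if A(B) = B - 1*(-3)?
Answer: -442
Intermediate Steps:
A(B) = 3 + B (A(B) = B + 3 = 3 + B)
(A(5) + 9)*(-26) = ((3 + 5) + 9)*(-26) = (8 + 9)*(-26) = 17*(-26) = -442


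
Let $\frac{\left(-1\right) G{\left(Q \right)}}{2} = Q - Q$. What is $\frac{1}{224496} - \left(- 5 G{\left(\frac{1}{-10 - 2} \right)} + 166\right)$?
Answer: $- \frac{37266335}{224496} \approx -166.0$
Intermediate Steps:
$G{\left(Q \right)} = 0$ ($G{\left(Q \right)} = - 2 \left(Q - Q\right) = \left(-2\right) 0 = 0$)
$\frac{1}{224496} - \left(- 5 G{\left(\frac{1}{-10 - 2} \right)} + 166\right) = \frac{1}{224496} - \left(\left(-5\right) 0 + 166\right) = \frac{1}{224496} - \left(0 + 166\right) = \frac{1}{224496} - 166 = - \frac{37266335}{224496}$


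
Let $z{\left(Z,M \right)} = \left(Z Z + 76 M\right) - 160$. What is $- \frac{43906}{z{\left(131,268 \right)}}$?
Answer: $- \frac{43906}{37369} \approx -1.1749$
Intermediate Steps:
$z{\left(Z,M \right)} = -160 + Z^{2} + 76 M$ ($z{\left(Z,M \right)} = \left(Z^{2} + 76 M\right) - 160 = -160 + Z^{2} + 76 M$)
$- \frac{43906}{z{\left(131,268 \right)}} = - \frac{43906}{-160 + 131^{2} + 76 \cdot 268} = - \frac{43906}{-160 + 17161 + 20368} = - \frac{43906}{37369}$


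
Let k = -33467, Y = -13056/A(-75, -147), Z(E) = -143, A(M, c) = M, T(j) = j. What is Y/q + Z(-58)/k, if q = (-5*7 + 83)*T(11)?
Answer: 9220999/27610275 ≈ 0.33397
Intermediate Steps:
q = 528 (q = (-5*7 + 83)*11 = (-35 + 83)*11 = 48*11 = 528)
Y = 4352/25 (Y = -13056/(-75) = -13056*(-1/75) = 4352/25 ≈ 174.08)
Y/q + Z(-58)/k = (4352/25)/528 - 143/(-33467) = (4352/25)*(1/528) - 143*(-1/33467) = 272/825 + 143/33467 = 9220999/27610275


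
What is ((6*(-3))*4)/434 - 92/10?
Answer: -10162/1085 ≈ -9.3659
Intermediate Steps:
((6*(-3))*4)/434 - 92/10 = -18*4*(1/434) - 92*1/10 = -72*1/434 - 46/5 = -36/217 - 46/5 = -10162/1085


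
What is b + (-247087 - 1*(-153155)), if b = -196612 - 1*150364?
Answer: -440908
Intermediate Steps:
b = -346976 (b = -196612 - 150364 = -346976)
b + (-247087 - 1*(-153155)) = -346976 + (-247087 - 1*(-153155)) = -346976 + (-247087 + 153155) = -346976 - 93932 = -440908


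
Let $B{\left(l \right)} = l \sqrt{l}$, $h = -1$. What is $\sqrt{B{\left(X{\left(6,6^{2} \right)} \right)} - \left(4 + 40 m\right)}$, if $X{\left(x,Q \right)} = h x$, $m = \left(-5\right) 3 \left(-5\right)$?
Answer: $\sqrt{-3004 - 6 i \sqrt{6}} \approx 0.1341 - 54.809 i$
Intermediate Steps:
$m = 75$ ($m = \left(-15\right) \left(-5\right) = 75$)
$X{\left(x,Q \right)} = - x$
$B{\left(l \right)} = l^{\frac{3}{2}}$
$\sqrt{B{\left(X{\left(6,6^{2} \right)} \right)} - \left(4 + 40 m\right)} = \sqrt{\left(\left(-1\right) 6\right)^{\frac{3}{2}} - 3004} = \sqrt{\left(-6\right)^{\frac{3}{2}} - 3004} = \sqrt{- 6 i \sqrt{6} - 3004} = \sqrt{-3004 - 6 i \sqrt{6}}$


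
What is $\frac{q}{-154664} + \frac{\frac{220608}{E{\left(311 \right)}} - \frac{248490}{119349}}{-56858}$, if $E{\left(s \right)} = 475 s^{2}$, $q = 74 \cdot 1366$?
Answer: $- \frac{437673645884395852879}{669701841053971061150} \approx -0.65353$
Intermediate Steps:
$q = 101084$
$\frac{q}{-154664} + \frac{\frac{220608}{E{\left(311 \right)}} - \frac{248490}{119349}}{-56858} = \frac{101084}{-154664} + \frac{\frac{220608}{475 \cdot 311^{2}} - \frac{248490}{119349}}{-56858} = 101084 \left(- \frac{1}{154664}\right) + \left(\frac{220608}{475 \cdot 96721} - \frac{27610}{13261}\right) \left(- \frac{1}{56858}\right) = - \frac{25271}{38666} + \left(\frac{220608}{45942475} - \frac{27610}{13261}\right) \left(- \frac{1}{56858}\right) = - \frac{25271}{38666} - - \frac{632773126031}{17320173823358275} = - \frac{25271}{38666} + \frac{632773126031}{17320173823358275} = - \frac{437673645884395852879}{669701841053971061150}$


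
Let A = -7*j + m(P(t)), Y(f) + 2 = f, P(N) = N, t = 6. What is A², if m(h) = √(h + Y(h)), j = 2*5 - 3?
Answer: (49 - √10)² ≈ 2101.1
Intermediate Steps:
j = 7 (j = 10 - 3 = 7)
Y(f) = -2 + f
m(h) = √(-2 + 2*h) (m(h) = √(h + (-2 + h)) = √(-2 + 2*h))
A = -49 + √10 (A = -7*7 + √(-2 + 2*6) = -49 + √(-2 + 12) = -49 + √10 ≈ -45.838)
A² = (-49 + √10)²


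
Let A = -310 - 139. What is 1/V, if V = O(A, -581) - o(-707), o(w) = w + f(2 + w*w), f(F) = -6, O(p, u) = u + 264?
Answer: 1/396 ≈ 0.0025253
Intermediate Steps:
A = -449
O(p, u) = 264 + u
o(w) = -6 + w (o(w) = w - 6 = -6 + w)
V = 396 (V = (264 - 581) - (-6 - 707) = -317 - 1*(-713) = -317 + 713 = 396)
1/V = 1/396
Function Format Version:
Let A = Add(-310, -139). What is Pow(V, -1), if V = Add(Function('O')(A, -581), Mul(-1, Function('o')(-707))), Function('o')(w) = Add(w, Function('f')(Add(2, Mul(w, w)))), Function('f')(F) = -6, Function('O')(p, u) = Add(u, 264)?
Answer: Rational(1, 396) ≈ 0.0025253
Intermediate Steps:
A = -449
Function('O')(p, u) = Add(264, u)
Function('o')(w) = Add(-6, w) (Function('o')(w) = Add(w, -6) = Add(-6, w))
V = 396 (V = Add(Add(264, -581), Mul(-1, Add(-6, -707))) = Add(-317, Mul(-1, -713)) = Add(-317, 713) = 396)
Pow(V, -1) = Pow(396, -1) = Rational(1, 396)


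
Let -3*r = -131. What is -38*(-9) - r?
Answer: 895/3 ≈ 298.33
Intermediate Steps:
r = 131/3 (r = -1/3*(-131) = 131/3 ≈ 43.667)
-38*(-9) - r = -38*(-9) - 1*131/3 = 342 - 131/3 = 895/3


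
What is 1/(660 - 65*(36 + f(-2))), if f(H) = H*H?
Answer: -1/1940 ≈ -0.00051546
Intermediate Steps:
f(H) = H²
1/(660 - 65*(36 + f(-2))) = 1/(660 - 65*(36 + (-2)²)) = 1/(660 - 65*(36 + 4)) = 1/(660 - 65*40) = 1/(660 - 2600) = 1/(-1940) = -1/1940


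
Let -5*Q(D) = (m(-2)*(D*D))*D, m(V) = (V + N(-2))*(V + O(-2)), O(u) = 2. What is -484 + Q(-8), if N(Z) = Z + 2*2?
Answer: -484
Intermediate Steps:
N(Z) = 4 + Z (N(Z) = Z + 4 = 4 + Z)
m(V) = (2 + V)² (m(V) = (V + (4 - 2))*(V + 2) = (V + 2)*(2 + V) = (2 + V)*(2 + V) = (2 + V)²)
Q(D) = 0 (Q(D) = -(4 + (-2)² + 4*(-2))*(D*D)*D/5 = -(4 + 4 - 8)*D²*D/5 = -0*D²*D/5 = -0*D = -⅕*0 = 0)
-484 + Q(-8) = -484 + 0 = -484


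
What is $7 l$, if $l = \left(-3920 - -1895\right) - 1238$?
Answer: $-22841$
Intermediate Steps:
$l = -3263$ ($l = \left(-3920 + 1895\right) - 1238 = -2025 - 1238 = -3263$)
$7 l = 7 \left(-3263\right) = -22841$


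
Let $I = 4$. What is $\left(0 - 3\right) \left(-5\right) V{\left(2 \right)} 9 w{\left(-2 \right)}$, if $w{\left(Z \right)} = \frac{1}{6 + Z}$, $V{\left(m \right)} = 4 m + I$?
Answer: $405$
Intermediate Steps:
$V{\left(m \right)} = 4 + 4 m$ ($V{\left(m \right)} = 4 m + 4 = 4 + 4 m$)
$\left(0 - 3\right) \left(-5\right) V{\left(2 \right)} 9 w{\left(-2 \right)} = \frac{\left(0 - 3\right) \left(-5\right) \left(4 + 4 \cdot 2\right) 9}{6 - 2} = \frac{\left(-3\right) \left(-5\right) \left(4 + 8\right) 9}{4} = 15 \cdot 12 \cdot 9 \cdot \frac{1}{4} = 180 \cdot 9 \cdot \frac{1}{4} = 1620 \cdot \frac{1}{4} = 405$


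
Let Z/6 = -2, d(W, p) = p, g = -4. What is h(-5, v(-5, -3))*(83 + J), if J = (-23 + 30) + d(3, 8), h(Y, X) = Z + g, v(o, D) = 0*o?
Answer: -1568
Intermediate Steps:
v(o, D) = 0
Z = -12 (Z = 6*(-2) = -12)
h(Y, X) = -16 (h(Y, X) = -12 - 4 = -16)
J = 15 (J = (-23 + 30) + 8 = 7 + 8 = 15)
h(-5, v(-5, -3))*(83 + J) = -16*(83 + 15) = -16*98 = -1568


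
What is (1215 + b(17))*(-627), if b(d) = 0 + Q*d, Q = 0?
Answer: -761805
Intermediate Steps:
b(d) = 0 (b(d) = 0 + 0*d = 0 + 0 = 0)
(1215 + b(17))*(-627) = (1215 + 0)*(-627) = 1215*(-627) = -761805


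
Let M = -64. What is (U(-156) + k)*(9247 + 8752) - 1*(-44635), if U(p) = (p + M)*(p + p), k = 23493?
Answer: 1658346502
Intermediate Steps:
U(p) = 2*p*(-64 + p) (U(p) = (p - 64)*(p + p) = (-64 + p)*(2*p) = 2*p*(-64 + p))
(U(-156) + k)*(9247 + 8752) - 1*(-44635) = (2*(-156)*(-64 - 156) + 23493)*(9247 + 8752) - 1*(-44635) = (2*(-156)*(-220) + 23493)*17999 + 44635 = (68640 + 23493)*17999 + 44635 = 92133*17999 + 44635 = 1658301867 + 44635 = 1658346502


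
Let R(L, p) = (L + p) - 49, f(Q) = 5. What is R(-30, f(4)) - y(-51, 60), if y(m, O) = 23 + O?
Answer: -157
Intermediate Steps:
R(L, p) = -49 + L + p
R(-30, f(4)) - y(-51, 60) = (-49 - 30 + 5) - (23 + 60) = -74 - 1*83 = -74 - 83 = -157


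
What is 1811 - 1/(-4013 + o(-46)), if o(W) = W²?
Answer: 3435468/1897 ≈ 1811.0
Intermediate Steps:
1811 - 1/(-4013 + o(-46)) = 1811 - 1/(-4013 + (-46)²) = 1811 - 1/(-4013 + 2116) = 1811 - 1/(-1897) = 1811 - 1*(-1/1897) = 1811 + 1/1897 = 3435468/1897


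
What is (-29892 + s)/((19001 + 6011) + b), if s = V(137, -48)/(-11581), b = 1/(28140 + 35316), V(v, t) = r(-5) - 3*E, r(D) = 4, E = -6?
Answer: -21967152010944/18380917018813 ≈ -1.1951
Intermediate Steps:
V(v, t) = 22 (V(v, t) = 4 - 3*(-6) = 4 + 18 = 22)
b = 1/63456 ≈ 1.5759e-5
s = -22/11581 (s = 22/(-11581) = 22*(-1/11581) = -22/11581 ≈ -0.0018997)
(-29892 + s)/((19001 + 6011) + b) = (-29892 - 22/11581)/((19001 + 6011) + 1/63456) = -346179274/(11581*(25012 + 1/63456)) = -346179274/(11581*1587161473/63456) = -346179274/11581*63456/1587161473 = -21967152010944/18380917018813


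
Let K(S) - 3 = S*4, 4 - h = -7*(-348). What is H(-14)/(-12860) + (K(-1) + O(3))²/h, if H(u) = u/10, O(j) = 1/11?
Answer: -273131/1182605600 ≈ -0.00023096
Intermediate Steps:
O(j) = 1/11
H(u) = u/10 (H(u) = u*(⅒) = u/10)
h = -2432 (h = 4 - (-7)*(-348) = 4 - 1*2436 = 4 - 2436 = -2432)
K(S) = 3 + 4*S (K(S) = 3 + S*4 = 3 + 4*S)
H(-14)/(-12860) + (K(-1) + O(3))²/h = ((⅒)*(-14))/(-12860) + ((3 + 4*(-1)) + 1/11)²/(-2432) = -7/5*(-1/12860) + ((3 - 4) + 1/11)²*(-1/2432) = 7/64300 + (-1 + 1/11)²*(-1/2432) = 7/64300 + (-10/11)²*(-1/2432) = 7/64300 + (100/121)*(-1/2432) = 7/64300 - 25/73568 = -273131/1182605600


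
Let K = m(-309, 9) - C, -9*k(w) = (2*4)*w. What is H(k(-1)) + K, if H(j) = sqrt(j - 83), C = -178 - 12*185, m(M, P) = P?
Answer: 2407 + I*sqrt(739)/3 ≈ 2407.0 + 9.0615*I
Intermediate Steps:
C = -2398 (C = -178 - 2220 = -2398)
k(w) = -8*w/9 (k(w) = -2*4*w/9 = -8*w/9)
H(j) = sqrt(-83 + j)
K = 2407 (K = 9 - 1*(-2398) = 9 + 2398 = 2407)
H(k(-1)) + K = sqrt(-83 - 8/9*(-1)) + 2407 = sqrt(-83 + 8/9) + 2407 = sqrt(-739/9) + 2407 = I*sqrt(739)/3 + 2407 = 2407 + I*sqrt(739)/3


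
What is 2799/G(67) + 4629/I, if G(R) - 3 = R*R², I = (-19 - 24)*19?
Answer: -1389959031/245725822 ≈ -5.6565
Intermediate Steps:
I = -817 (I = -43*19 = -817)
G(R) = 3 + R³ (G(R) = 3 + R*R² = 3 + R³)
2799/G(67) + 4629/I = 2799/(3 + 67³) + 4629/(-817) = 2799/(3 + 300763) + 4629*(-1/817) = 2799/300766 - 4629/817 = -1389959031/245725822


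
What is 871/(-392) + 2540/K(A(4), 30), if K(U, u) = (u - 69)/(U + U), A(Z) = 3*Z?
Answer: -7976763/5096 ≈ -1565.3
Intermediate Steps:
K(U, u) = (-69 + u)/(2*U) (K(U, u) = (-69 + u)/((2*U)) = (-69 + u)*(1/(2*U)) = (-69 + u)/(2*U))
871/(-392) + 2540/K(A(4), 30) = 871/(-392) + 2540/(((-69 + 30)/(2*((3*4))))) = 871*(-1/392) + 2540/(((½)*(-39)/12)) = -871/392 + 2540/(((½)*(1/12)*(-39))) = -871/392 + 2540/(-13/8) = -871/392 + 2540*(-8/13) = -871/392 - 20320/13 = -7976763/5096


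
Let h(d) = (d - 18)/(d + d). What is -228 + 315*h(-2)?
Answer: 1347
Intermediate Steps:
h(d) = (-18 + d)/(2*d) (h(d) = (-18 + d)/((2*d)) = (-18 + d)*(1/(2*d)) = (-18 + d)/(2*d))
-228 + 315*h(-2) = -228 + 315*((½)*(-18 - 2)/(-2)) = -228 + 315*((½)*(-½)*(-20)) = -228 + 315*5 = -228 + 1575 = 1347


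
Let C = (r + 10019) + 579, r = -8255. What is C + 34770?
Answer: 37113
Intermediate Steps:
C = 2343 (C = (-8255 + 10019) + 579 = 1764 + 579 = 2343)
C + 34770 = 2343 + 34770 = 37113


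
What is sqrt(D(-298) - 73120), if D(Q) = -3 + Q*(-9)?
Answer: I*sqrt(70441) ≈ 265.41*I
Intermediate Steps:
D(Q) = -3 - 9*Q
sqrt(D(-298) - 73120) = sqrt((-3 - 9*(-298)) - 73120) = sqrt((-3 + 2682) - 73120) = sqrt(2679 - 73120) = sqrt(-70441) = I*sqrt(70441)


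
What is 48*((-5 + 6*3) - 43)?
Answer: -1440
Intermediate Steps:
48*((-5 + 6*3) - 43) = 48*((-5 + 18) - 43) = 48*(13 - 43) = 48*(-30) = -1440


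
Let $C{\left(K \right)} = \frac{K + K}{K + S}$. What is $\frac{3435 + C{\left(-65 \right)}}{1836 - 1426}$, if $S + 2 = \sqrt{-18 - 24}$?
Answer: $\frac{3114539}{371542} + \frac{13 i \sqrt{42}}{185771} \approx 8.3827 + 0.00045351 i$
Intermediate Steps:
$S = -2 + i \sqrt{42}$ ($S = -2 + \sqrt{-18 - 24} = -2 + \sqrt{-42} = -2 + i \sqrt{42} \approx -2.0 + 6.4807 i$)
$C{\left(K \right)} = \frac{2 K}{-2 + K + i \sqrt{42}}$ ($C{\left(K \right)} = \frac{K + K}{K - \left(2 - i \sqrt{42}\right)} = \frac{2 K}{-2 + K + i \sqrt{42}}$)
$\frac{3435 + C{\left(-65 \right)}}{1836 - 1426} = \frac{3435 + 2 \left(-65\right) \frac{1}{-2 - 65 + i \sqrt{42}}}{1836 - 1426} = \frac{3435 + 2 \left(-65\right) \frac{1}{-67 + i \sqrt{42}}}{410} = \left(3435 - \frac{130}{-67 + i \sqrt{42}}\right) \frac{1}{410} = \frac{687}{82} - \frac{13}{41 \left(-67 + i \sqrt{42}\right)}$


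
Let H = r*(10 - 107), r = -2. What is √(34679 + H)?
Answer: √34873 ≈ 186.74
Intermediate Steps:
H = 194 (H = -2*(10 - 107) = -2*(-97) = 194)
√(34679 + H) = √(34679 + 194) = √34873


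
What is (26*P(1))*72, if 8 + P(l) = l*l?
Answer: -13104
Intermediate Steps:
P(l) = -8 + l² (P(l) = -8 + l*l = -8 + l²)
(26*P(1))*72 = (26*(-8 + 1²))*72 = (26*(-8 + 1))*72 = (26*(-7))*72 = -182*72 = -13104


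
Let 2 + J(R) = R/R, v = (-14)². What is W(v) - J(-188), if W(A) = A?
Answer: 197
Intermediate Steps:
v = 196
J(R) = -1 (J(R) = -2 + R/R = -2 + 1 = -1)
W(v) - J(-188) = 196 - 1*(-1) = 196 + 1 = 197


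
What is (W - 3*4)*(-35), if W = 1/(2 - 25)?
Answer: 9695/23 ≈ 421.52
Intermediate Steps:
W = -1/23 (W = 1/(-23) = -1/23 ≈ -0.043478)
(W - 3*4)*(-35) = (-1/23 - 3*4)*(-35) = (-1/23 - 12)*(-35) = -277/23*(-35) = 9695/23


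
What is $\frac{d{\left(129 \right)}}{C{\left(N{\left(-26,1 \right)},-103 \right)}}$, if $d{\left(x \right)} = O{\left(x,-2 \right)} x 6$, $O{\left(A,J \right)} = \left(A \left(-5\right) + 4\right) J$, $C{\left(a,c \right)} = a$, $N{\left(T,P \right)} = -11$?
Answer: $- \frac{992268}{11} \approx -90206.0$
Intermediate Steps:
$O{\left(A,J \right)} = J \left(4 - 5 A\right)$ ($O{\left(A,J \right)} = \left(- 5 A + 4\right) J = \left(4 - 5 A\right) J = J \left(4 - 5 A\right)$)
$d{\left(x \right)} = 6 x \left(-8 + 10 x\right)$ ($d{\left(x \right)} = - 2 \left(4 - 5 x\right) x 6 = \left(-8 + 10 x\right) x 6 = x \left(-8 + 10 x\right) 6 = 6 x \left(-8 + 10 x\right)$)
$\frac{d{\left(129 \right)}}{C{\left(N{\left(-26,1 \right)},-103 \right)}} = \frac{12 \cdot 129 \left(-4 + 5 \cdot 129\right)}{-11} = 12 \cdot 129 \left(-4 + 645\right) \left(- \frac{1}{11}\right) = 12 \cdot 129 \cdot 641 \left(- \frac{1}{11}\right) = 992268 \left(- \frac{1}{11}\right) = - \frac{992268}{11}$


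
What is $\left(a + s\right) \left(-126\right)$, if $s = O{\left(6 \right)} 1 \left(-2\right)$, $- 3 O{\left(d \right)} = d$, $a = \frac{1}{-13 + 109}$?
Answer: $- \frac{8085}{16} \approx -505.31$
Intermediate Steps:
$a = \frac{1}{96} \approx 0.010417$
$O{\left(d \right)} = - \frac{d}{3}$
$s = 4$ ($s = \left(- \frac{1}{3}\right) 6 \cdot 1 \left(-2\right) = \left(-2\right) 1 \left(-2\right) = \left(-2\right) \left(-2\right) = 4$)
$\left(a + s\right) \left(-126\right) = \left(\frac{1}{96} + 4\right) \left(-126\right) = \frac{385}{96} \left(-126\right) = - \frac{8085}{16}$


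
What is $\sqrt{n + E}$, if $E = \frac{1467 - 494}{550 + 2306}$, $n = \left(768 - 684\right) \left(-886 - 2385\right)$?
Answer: $\frac{i \sqrt{11434564446}}{204} \approx 524.18 i$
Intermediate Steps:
$n = -274764$ ($n = 84 \left(-3271\right) = -274764$)
$E = \frac{139}{408}$ ($E = \frac{1467 - 494}{2856} = 973 \cdot \frac{1}{2856} = \frac{139}{408} \approx 0.34069$)
$\sqrt{n + E} = \sqrt{-274764 + \frac{139}{408}} = \sqrt{- \frac{112103573}{408}} = \frac{i \sqrt{11434564446}}{204}$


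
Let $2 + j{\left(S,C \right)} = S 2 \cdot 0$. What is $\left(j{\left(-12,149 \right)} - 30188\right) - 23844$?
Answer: $-54034$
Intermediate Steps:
$j{\left(S,C \right)} = -2$ ($j{\left(S,C \right)} = -2 + S 2 \cdot 0 = -2 + 2 S 0 = -2 + 0 = -2$)
$\left(j{\left(-12,149 \right)} - 30188\right) - 23844 = \left(-2 - 30188\right) - 23844 = -30190 - 23844 = -54034$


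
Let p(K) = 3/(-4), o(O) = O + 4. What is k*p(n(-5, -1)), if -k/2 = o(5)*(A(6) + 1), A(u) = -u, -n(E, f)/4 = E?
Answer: -135/2 ≈ -67.500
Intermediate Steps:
n(E, f) = -4*E
o(O) = 4 + O
p(K) = -3/4 (p(K) = 3*(-1/4) = -3/4)
k = 90 (k = -2*(4 + 5)*(-1*6 + 1) = -18*(-6 + 1) = -18*(-5) = -2*(-45) = 90)
k*p(n(-5, -1)) = 90*(-3/4) = -135/2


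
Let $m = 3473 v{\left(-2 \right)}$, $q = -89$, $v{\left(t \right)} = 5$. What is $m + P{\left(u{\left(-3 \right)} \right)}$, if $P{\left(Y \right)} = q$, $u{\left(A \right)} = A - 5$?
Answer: $17276$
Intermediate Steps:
$u{\left(A \right)} = -5 + A$ ($u{\left(A \right)} = A - 5 = -5 + A$)
$P{\left(Y \right)} = -89$
$m = 17365$ ($m = 3473 \cdot 5 = 17365$)
$m + P{\left(u{\left(-3 \right)} \right)} = 17365 - 89 = 17276$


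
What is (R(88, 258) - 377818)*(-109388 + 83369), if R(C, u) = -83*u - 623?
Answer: 10403827245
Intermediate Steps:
R(C, u) = -623 - 83*u
(R(88, 258) - 377818)*(-109388 + 83369) = ((-623 - 83*258) - 377818)*(-109388 + 83369) = ((-623 - 21414) - 377818)*(-26019) = (-22037 - 377818)*(-26019) = -399855*(-26019) = 10403827245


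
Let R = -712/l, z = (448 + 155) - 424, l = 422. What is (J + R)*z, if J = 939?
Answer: 35401367/211 ≈ 1.6778e+5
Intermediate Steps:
z = 179 (z = 603 - 424 = 179)
R = -356/211 (R = -712/422 = -712*1/422 = -356/211 ≈ -1.6872)
(J + R)*z = (939 - 356/211)*179 = (197773/211)*179 = 35401367/211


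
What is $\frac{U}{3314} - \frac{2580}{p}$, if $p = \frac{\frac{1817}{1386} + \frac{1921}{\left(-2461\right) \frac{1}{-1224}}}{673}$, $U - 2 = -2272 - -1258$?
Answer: $- \frac{9815336466713866}{5407418971517} \approx -1815.2$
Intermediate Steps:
$U = -1012$ ($U = 2 - 1014 = -1012$)
$p = \frac{3263378981}{2295566658}$ ($p = \left(1817 \cdot \frac{1}{1386} + \frac{1921}{\left(-2461\right) \left(- \frac{1}{1224}\right)}\right) \frac{1}{673} = \left(\frac{1817}{1386} + \frac{1921}{\frac{2461}{1224}}\right) \frac{1}{673} = \left(\frac{1817}{1386} + 1921 \cdot \frac{1224}{2461}\right) \frac{1}{673} = \left(\frac{1817}{1386} + \frac{2351304}{2461}\right) \frac{1}{673} = \frac{3263378981}{3410946} \cdot \frac{1}{673} = \frac{3263378981}{2295566658} \approx 1.4216$)
$\frac{U}{3314} - \frac{2580}{p} = - \frac{1012}{3314} - \frac{2580}{\frac{3263378981}{2295566658}} = \left(-1012\right) \frac{1}{3314} - \frac{5922561977640}{3263378981} = - \frac{506}{1657} - \frac{5922561977640}{3263378981} = - \frac{9815336466713866}{5407418971517}$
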